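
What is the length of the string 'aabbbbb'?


String: 'aabbbbb'
Counting characters:
  'a' appears 2 time(s)
  'b' appears 5 time(s)
Total length = 2 + 5 = 7

7


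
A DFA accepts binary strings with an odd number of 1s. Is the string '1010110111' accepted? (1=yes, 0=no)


DFA has 2 states: q_even (start, accept=no) and q_odd
Processing string '1010110111' character by character:
  Position 0: read '1', 1-count=1 -> q_odd
  Position 1: read '0', 1-count=1 -> q_odd (no change)
  Position 2: read '1', 1-count=2 -> q_even
  Position 3: read '0', 1-count=2 -> q_even (no change)
  Position 4: read '1', 1-count=3 -> q_odd
  Position 5: read '1', 1-count=4 -> q_even
  Position 6: read '0', 1-count=4 -> q_even (no change)
  Position 7: read '1', 1-count=5 -> q_odd
  Position 8: read '1', 1-count=6 -> q_even
  Position 9: read '1', 1-count=7 -> q_odd
Final state: q_odd, total 1s = 7 (odd); the DFA requires an odd count -> accept

1


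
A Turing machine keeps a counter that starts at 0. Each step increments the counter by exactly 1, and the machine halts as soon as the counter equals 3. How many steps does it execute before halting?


Counter starts at 0. Counting sequence:
  Step 1: counter = 1
  Step 2: counter = 2
  Step 3: counter = 3
Counter reached 3 -> halt
Total steps = 3

3


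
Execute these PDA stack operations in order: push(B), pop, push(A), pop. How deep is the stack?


Tracing stack operations:
  push(B) -> stack = [B], depth=1
  pop -> removed B, stack = [], depth=0
  push(A) -> stack = [A], depth=1
  pop -> removed A, stack = [], depth=0
Final depth = 0

0


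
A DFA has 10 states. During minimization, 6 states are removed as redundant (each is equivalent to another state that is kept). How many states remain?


Original DFA: 10 states
Redundant states removed: 6
Minimized states = original - removed
= 10 - 6
= 4

4


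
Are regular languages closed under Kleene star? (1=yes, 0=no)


Regular languages are closed under:
- Union (DFA product construction)
- Intersection (DFA product construction)
- Complement (swap accept/reject states)
- Concatenation (NFA construction)
- Kleene star (NFA construction)
Kleene star is in this list
Therefore: closed

1


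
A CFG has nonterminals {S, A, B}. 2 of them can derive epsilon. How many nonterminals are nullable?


Nonterminals: {S, A, B}
A nonterminal is nullable if it can derive epsilon
Counting nullable nonterminals: 2
Total nullable = 2

2


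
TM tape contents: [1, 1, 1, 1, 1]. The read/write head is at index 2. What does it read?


Tape: [1, 1, 1, 1, 1]
Positions: 0 1 2 3 4
Values:    1 1 1 1 1
Head at position 2
tape[2] = 1

1


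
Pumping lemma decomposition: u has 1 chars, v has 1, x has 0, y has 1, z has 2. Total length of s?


|s| = |u| + |v| + |x| + |y| + |z|
= 1 + 1 + 0 + 1 + 2
= 2 + 0 + 3
= 2 + 3
= 5

5


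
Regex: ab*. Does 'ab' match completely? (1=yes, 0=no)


Pattern: ab*
String: 'ab'
Pattern requires: exactly one 'a' followed by zero or more 'b's
First char is 'a' -> OK
Rest 'b': all b's? Yes
Result: 1

1


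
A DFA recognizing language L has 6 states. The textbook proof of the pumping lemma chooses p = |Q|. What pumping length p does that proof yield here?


Pumping lemma for regular languages (standard proof):
Take p = |Q|, the number of DFA states.
Any string of length >= |Q| passes through |Q|+1 states while reading its first |Q| symbols,
so by pigeonhole some state repeats, giving the loop that can be pumped.
Here |Q| = 6
Therefore the proof uses p = 6

6


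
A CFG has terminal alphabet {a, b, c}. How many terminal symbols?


Terminal symbols: a, b, c
Counting each: a (#1), b (#2), c (#3)
Total = 3

3


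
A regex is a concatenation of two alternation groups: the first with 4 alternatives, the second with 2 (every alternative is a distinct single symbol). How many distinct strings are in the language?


First group: 4 alternatives
Second group: 2 alternatives
Concatenation: each choice from group 1 pairs with each from group 2
Total = 4 x 2 = 8

8


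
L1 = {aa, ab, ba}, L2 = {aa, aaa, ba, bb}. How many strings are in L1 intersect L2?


L1 = {aa, ab, ba}
L2 = {aa, aaa, ba, bb}
Checking each string in L1 against L2:
  'aa': in L2? Yes
  'ab': in L2? No
  'ba': in L2? Yes
Intersection = {aa, ba}
|L1 ∩ L2| = 2

2


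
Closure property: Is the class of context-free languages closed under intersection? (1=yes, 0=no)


CFL closure properties:
  Closed under: union, concatenation, Kleene star
  NOT closed under: intersection, complement
Operation 'intersection' is in not-closed list -> No (not closed)

0


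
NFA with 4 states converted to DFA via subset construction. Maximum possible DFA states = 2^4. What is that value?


NFA has 4 states
Subset construction: each DFA state = subset of NFA states
Maximum subsets = 2^4
2^4 = 16

16


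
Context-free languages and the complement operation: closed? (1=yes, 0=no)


CFL closure properties:
  Closed under: union, concatenation, Kleene star
  NOT closed under: intersection, complement
Operation 'complement' is in not-closed list -> No (not closed)

0


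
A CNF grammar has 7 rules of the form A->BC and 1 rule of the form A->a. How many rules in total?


CNF allows two rule forms:
  A -> BC (binary): 7 rules
  A -> a (terminal): 1 rule
Total = 7 + 1 = 8

8


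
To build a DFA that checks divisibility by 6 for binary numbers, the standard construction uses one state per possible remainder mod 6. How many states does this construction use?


Divisibility by 6 is tracked via the remainder mod 6: 0, 1, ..., 5
The construction assigns one state to each remainder
Number of remainders = 6

6


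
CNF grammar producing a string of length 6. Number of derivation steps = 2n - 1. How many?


Chomsky Normal Form derivation:
String length n = 6
Each step either:
  - Splits a nonterminal into two (n-1 such steps)
  - Converts a nonterminal to terminal (n such steps)
Total = (n-1) + n = 2n - 1
= 2(6) - 1
= 12 - 1
= 11

11


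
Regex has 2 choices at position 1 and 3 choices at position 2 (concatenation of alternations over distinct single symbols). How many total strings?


First group: 2 alternatives
Second group: 3 alternatives
Concatenation: each choice from group 1 pairs with each from group 2
Total = 2 x 3 = 6

6


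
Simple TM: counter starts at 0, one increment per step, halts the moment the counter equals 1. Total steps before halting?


Counter starts at 0. Counting sequence:
  Step 1: counter = 1
Counter reached 1 -> halt
Total steps = 1

1


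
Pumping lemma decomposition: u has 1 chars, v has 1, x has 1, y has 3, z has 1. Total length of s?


|s| = |u| + |v| + |x| + |y| + |z|
= 1 + 1 + 1 + 3 + 1
= 2 + 1 + 4
= 3 + 4
= 7

7


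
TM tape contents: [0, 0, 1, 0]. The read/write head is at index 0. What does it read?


Tape: [0, 0, 1, 0]
Positions: 0 1 2 3
Values:    0 0 1 0
Head at position 0
tape[0] = 0

0


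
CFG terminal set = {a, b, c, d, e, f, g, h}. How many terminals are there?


Terminal symbols: a, b, c, d, e, f, g, h
Counting each: a (#1), b (#2), c (#3), d (#4), e (#5), f (#6), g (#7), h (#8)
Total = 8

8


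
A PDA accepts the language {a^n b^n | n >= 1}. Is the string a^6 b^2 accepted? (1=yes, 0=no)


Language requires equal numbers of a's and b's
PDA pushes for each 'a', pops for each 'b'
Number of a's = 6
Number of b's = 2
6 != 2 -> Reject

0


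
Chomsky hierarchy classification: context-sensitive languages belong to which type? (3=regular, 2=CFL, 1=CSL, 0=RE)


Chomsky hierarchy levels:
  Type 3: Regular (DFA/NFA/regex)
  Type 2: Context-free (PDA)
  Type 1: Context-sensitive
  Type 0: Recursively enumerable (TM)
'context-sensitive' corresponds to Type 1

1


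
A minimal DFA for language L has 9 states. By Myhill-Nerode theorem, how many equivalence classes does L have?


Myhill-Nerode theorem:
Number of equivalence classes = number of states in minimal DFA
Minimal DFA states = 9
Therefore equivalence classes = 9

9


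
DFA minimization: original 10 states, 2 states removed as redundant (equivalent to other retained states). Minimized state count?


Original DFA: 10 states
Redundant states removed: 2
Minimized states = original - removed
= 10 - 2
= 8

8


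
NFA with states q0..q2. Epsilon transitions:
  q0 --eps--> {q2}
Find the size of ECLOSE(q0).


Starting from q0
Initialize closure = {q0}
Follow epsilon from q0 -> add q2
Final closure: {q0, q2}
Size = 2

2


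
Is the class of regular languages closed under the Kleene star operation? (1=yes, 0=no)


Regular languages are closed under:
- Union (DFA product construction)
- Intersection (DFA product construction)
- Complement (swap accept/reject states)
- Concatenation (NFA construction)
- Kleene star (NFA construction)
Kleene star is in this list
Therefore: closed

1


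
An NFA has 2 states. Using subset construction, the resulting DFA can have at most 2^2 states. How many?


NFA has 2 states
Subset construction: each DFA state = subset of NFA states
Maximum subsets = 2^2
2^2 = 4

4


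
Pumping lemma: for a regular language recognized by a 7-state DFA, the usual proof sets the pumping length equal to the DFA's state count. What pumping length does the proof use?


Pumping lemma for regular languages (standard proof):
Take p = |Q|, the number of DFA states.
Any string of length >= |Q| passes through |Q|+1 states while reading its first |Q| symbols,
so by pigeonhole some state repeats, giving the loop that can be pumped.
Here |Q| = 7
Therefore the proof uses p = 7

7


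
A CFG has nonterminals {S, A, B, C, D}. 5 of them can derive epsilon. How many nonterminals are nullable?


Nonterminals: {S, A, B, C, D}
A nonterminal is nullable if it can derive epsilon
Counting nullable nonterminals: 5
Total nullable = 5

5


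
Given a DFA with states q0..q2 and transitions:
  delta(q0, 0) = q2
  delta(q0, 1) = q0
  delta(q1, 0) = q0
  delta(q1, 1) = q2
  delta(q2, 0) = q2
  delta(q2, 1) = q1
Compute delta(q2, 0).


Looking up transition function:
delta(q2, 0) in the table
Row: q2, Column: 0
Result: q2

q2


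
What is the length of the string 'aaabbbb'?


String: 'aaabbbb'
Counting characters:
  'a' appears 3 time(s)
  'b' appears 4 time(s)
Total length = 3 + 4 = 7

7


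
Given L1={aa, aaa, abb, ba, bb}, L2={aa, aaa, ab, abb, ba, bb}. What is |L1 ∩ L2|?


L1 = {aa, aaa, abb, ba, bb}
L2 = {aa, aaa, ab, abb, ba, bb}
Checking each string in L1 against L2:
  'aa': in L2? Yes
  'aaa': in L2? Yes
  'abb': in L2? Yes
  'ba': in L2? Yes
  'bb': in L2? Yes
Intersection = {aa, aaa, abb, ba, bb}
|L1 ∩ L2| = 5

5


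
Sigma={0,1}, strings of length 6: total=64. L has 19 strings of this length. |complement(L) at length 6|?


Alphabet: {0,1}
String length: 6
Total strings of length 6 = 2^6 = 64
Strings in L = 19
Complement = total - |L|
= 64 - 19
= 45

45


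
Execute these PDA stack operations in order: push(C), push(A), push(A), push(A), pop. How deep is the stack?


Tracing stack operations:
  push(C) -> stack = [C], depth=1
  push(A) -> stack = [C,A], depth=2
  push(A) -> stack = [C,A,A], depth=3
  push(A) -> stack = [C,A,A,A], depth=4
  pop -> removed A, stack = [C,A,A], depth=3
Final depth = 3

3


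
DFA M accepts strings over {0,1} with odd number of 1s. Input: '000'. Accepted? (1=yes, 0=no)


DFA has 2 states: q_even (start, accept=no) and q_odd
Processing string '000' character by character:
  Position 0: read '0', 1-count=0 -> q_even (no change)
  Position 1: read '0', 1-count=0 -> q_even (no change)
  Position 2: read '0', 1-count=0 -> q_even (no change)
Final state: q_even, total 1s = 0 (even); the DFA requires an odd count -> reject

0


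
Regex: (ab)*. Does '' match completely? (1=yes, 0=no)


Pattern: (ab)*
String: ''
Pattern requires: zero or more repetitions of 'ab'
Pairs: []
All pairs are 'ab'? Yes
Result: 1

1


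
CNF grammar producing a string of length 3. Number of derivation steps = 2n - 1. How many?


Chomsky Normal Form derivation:
String length n = 3
Each step either:
  - Splits a nonterminal into two (n-1 such steps)
  - Converts a nonterminal to terminal (n such steps)
Total = (n-1) + n = 2n - 1
= 2(3) - 1
= 6 - 1
= 5

5


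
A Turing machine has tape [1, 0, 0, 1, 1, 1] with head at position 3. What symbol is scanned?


Tape: [1, 0, 0, 1, 1, 1]
Positions: 0 1 2 3 4 5
Values:    1 0 0 1 1 1
Head at position 3
tape[3] = 1

1


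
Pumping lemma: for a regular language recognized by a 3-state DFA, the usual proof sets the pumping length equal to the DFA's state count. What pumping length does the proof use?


Pumping lemma for regular languages (standard proof):
Take p = |Q|, the number of DFA states.
Any string of length >= |Q| passes through |Q|+1 states while reading its first |Q| symbols,
so by pigeonhole some state repeats, giving the loop that can be pumped.
Here |Q| = 3
Therefore the proof uses p = 3

3


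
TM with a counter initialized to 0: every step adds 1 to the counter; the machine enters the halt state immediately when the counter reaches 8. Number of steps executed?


Counter starts at 0. Counting sequence:
  Step 1: counter = 1
  Step 2: counter = 2
  Step 3: counter = 3
  Step 4: counter = 4
  Step 5: counter = 5
  Step 6: counter = 6
  Step 7: counter = 7
  Step 8: counter = 8
Counter reached 8 -> halt
Total steps = 8

8


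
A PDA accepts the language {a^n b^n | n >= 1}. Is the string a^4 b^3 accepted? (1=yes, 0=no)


Language requires equal numbers of a's and b's
PDA pushes for each 'a', pops for each 'b'
Number of a's = 4
Number of b's = 3
4 != 3 -> Reject

0


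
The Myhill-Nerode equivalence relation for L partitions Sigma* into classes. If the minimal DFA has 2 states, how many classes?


Myhill-Nerode theorem:
Number of equivalence classes = number of states in minimal DFA
Minimal DFA states = 2
Therefore equivalence classes = 2

2


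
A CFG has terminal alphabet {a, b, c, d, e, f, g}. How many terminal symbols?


Terminal symbols: a, b, c, d, e, f, g
Counting each: a (#1), b (#2), c (#3), d (#4), e (#5), f (#6), g (#7)
Total = 7

7


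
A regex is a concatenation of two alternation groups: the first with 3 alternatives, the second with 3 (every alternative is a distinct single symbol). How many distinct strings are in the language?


First group: 3 alternatives
Second group: 3 alternatives
Concatenation: each choice from group 1 pairs with each from group 2
Total = 3 x 3 = 9

9


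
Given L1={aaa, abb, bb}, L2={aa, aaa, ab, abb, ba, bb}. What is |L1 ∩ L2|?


L1 = {aaa, abb, bb}
L2 = {aa, aaa, ab, abb, ba, bb}
Checking each string in L1 against L2:
  'aaa': in L2? Yes
  'abb': in L2? Yes
  'bb': in L2? Yes
Intersection = {aaa, abb, bb}
|L1 ∩ L2| = 3

3


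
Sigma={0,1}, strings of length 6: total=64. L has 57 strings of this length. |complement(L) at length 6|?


Alphabet: {0,1}
String length: 6
Total strings of length 6 = 2^6 = 64
Strings in L = 57
Complement = total - |L|
= 64 - 57
= 7

7


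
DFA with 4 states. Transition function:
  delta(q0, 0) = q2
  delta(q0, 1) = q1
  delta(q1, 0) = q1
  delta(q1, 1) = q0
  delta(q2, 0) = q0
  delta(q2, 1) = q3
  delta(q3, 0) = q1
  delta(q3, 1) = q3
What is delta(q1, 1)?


Looking up transition function:
delta(q1, 1) in the table
Row: q1, Column: 1
Result: q0

q0


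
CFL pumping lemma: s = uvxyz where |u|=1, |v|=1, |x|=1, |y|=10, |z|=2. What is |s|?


|s| = |u| + |v| + |x| + |y| + |z|
= 1 + 1 + 1 + 10 + 2
= 2 + 1 + 12
= 3 + 12
= 15

15


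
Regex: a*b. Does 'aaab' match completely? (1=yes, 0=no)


Pattern: a*b
String: 'aaab'
Pattern requires: zero or more 'a's followed by exactly one 'b'
Found 3 leading 'a's
Remaining: 'b'
Remaining is exactly 'b' -> match
Result: 1

1


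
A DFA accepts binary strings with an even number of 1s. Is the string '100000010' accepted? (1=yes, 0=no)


DFA has 2 states: q_even (start, accept=yes) and q_odd
Processing string '100000010' character by character:
  Position 0: read '1', 1-count=1 -> q_odd
  Position 1: read '0', 1-count=1 -> q_odd (no change)
  Position 2: read '0', 1-count=1 -> q_odd (no change)
  Position 3: read '0', 1-count=1 -> q_odd (no change)
  Position 4: read '0', 1-count=1 -> q_odd (no change)
  Position 5: read '0', 1-count=1 -> q_odd (no change)
  Position 6: read '0', 1-count=1 -> q_odd (no change)
  Position 7: read '1', 1-count=2 -> q_even
  Position 8: read '0', 1-count=2 -> q_even (no change)
Final state: q_even, total 1s = 2 (even); the DFA requires an even count -> accept

1


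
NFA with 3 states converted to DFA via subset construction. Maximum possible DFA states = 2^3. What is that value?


NFA has 3 states
Subset construction: each DFA state = subset of NFA states
Maximum subsets = 2^3
2^3 = 8

8


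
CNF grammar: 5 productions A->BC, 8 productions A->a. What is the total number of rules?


CNF allows two rule forms:
  A -> BC (binary): 5 rules
  A -> a (terminal): 8 rules
Total = 5 + 8 = 13

13


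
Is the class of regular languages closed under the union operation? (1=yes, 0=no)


Regular languages are closed under:
- Union (DFA product construction)
- Intersection (DFA product construction)
- Complement (swap accept/reject states)
- Concatenation (NFA construction)
- Kleene star (NFA construction)
union is in this list
Therefore: closed

1


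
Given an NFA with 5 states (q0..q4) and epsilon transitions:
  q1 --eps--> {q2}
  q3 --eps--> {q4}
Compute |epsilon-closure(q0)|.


Starting from q0
Initialize closure = {q0}
q0 has no outgoing epsilon transitions -> nothing to add
Final closure: {q0}
Size = 1

1


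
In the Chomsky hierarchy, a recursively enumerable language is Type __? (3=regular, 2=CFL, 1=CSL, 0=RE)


Chomsky hierarchy levels:
  Type 3: Regular (DFA/NFA/regex)
  Type 2: Context-free (PDA)
  Type 1: Context-sensitive
  Type 0: Recursively enumerable (TM)
'recursively enumerable' corresponds to Type 0

0


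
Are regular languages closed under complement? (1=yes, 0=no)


Regular languages are closed under all standard operations:
- Union: Yes (product construction)
- Intersection: Yes (product construction)
- Complement: Yes (swap accept/reject)
- Concatenation: Yes (NFA construction)
Operation: complement -> Closed

1


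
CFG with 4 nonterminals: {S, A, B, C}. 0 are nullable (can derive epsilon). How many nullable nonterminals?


Nonterminals: {S, A, B, C}
A nonterminal is nullable if it can derive epsilon
Counting nullable nonterminals: 0
Total nullable = 0

0


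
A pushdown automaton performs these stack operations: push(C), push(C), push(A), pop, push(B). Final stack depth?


Tracing stack operations:
  push(C) -> stack = [C], depth=1
  push(C) -> stack = [C,C], depth=2
  push(A) -> stack = [C,C,A], depth=3
  pop -> removed A, stack = [C,C], depth=2
  push(B) -> stack = [C,C,B], depth=3
Final depth = 3

3


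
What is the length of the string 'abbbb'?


String: 'abbbb'
Counting characters:
  'a' appears 1 time(s)
  'b' appears 4 time(s)
Total length = 1 + 4 = 5

5


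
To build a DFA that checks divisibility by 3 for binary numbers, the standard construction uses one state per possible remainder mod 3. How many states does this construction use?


Divisibility by 3 is tracked via the remainder mod 3: 0, 1, ..., 2
The construction assigns one state to each remainder
Number of remainders = 3

3


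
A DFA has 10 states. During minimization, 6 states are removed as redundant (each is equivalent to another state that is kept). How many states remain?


Original DFA: 10 states
Redundant states removed: 6
Minimized states = original - removed
= 10 - 6
= 4

4


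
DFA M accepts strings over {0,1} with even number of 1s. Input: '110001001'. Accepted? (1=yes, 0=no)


DFA has 2 states: q_even (start, accept=yes) and q_odd
Processing string '110001001' character by character:
  Position 0: read '1', 1-count=1 -> q_odd
  Position 1: read '1', 1-count=2 -> q_even
  Position 2: read '0', 1-count=2 -> q_even (no change)
  Position 3: read '0', 1-count=2 -> q_even (no change)
  Position 4: read '0', 1-count=2 -> q_even (no change)
  Position 5: read '1', 1-count=3 -> q_odd
  Position 6: read '0', 1-count=3 -> q_odd (no change)
  Position 7: read '0', 1-count=3 -> q_odd (no change)
  Position 8: read '1', 1-count=4 -> q_even
Final state: q_even, total 1s = 4 (even); the DFA requires an even count -> accept

1


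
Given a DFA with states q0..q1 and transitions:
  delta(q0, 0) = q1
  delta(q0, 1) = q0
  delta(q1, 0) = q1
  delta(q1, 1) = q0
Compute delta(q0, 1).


Looking up transition function:
delta(q0, 1) in the table
Row: q0, Column: 1
Result: q0

q0


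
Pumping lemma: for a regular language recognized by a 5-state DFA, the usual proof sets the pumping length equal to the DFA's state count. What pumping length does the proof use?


Pumping lemma for regular languages (standard proof):
Take p = |Q|, the number of DFA states.
Any string of length >= |Q| passes through |Q|+1 states while reading its first |Q| symbols,
so by pigeonhole some state repeats, giving the loop that can be pumped.
Here |Q| = 5
Therefore the proof uses p = 5

5


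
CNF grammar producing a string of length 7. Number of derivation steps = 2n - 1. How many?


Chomsky Normal Form derivation:
String length n = 7
Each step either:
  - Splits a nonterminal into two (n-1 such steps)
  - Converts a nonterminal to terminal (n such steps)
Total = (n-1) + n = 2n - 1
= 2(7) - 1
= 14 - 1
= 13

13


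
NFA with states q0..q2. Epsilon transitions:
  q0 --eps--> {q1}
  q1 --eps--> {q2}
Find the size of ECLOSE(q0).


Starting from q0
Initialize closure = {q0}
Follow epsilon from q0 -> add q1
Follow epsilon from q1 -> add q2
Final closure: {q0, q1, q2}
Size = 3

3


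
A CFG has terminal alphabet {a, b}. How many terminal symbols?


Terminal symbols: a, b
Counting each: a (#1), b (#2)
Total = 2

2


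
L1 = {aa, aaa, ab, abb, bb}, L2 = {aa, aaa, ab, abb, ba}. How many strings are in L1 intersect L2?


L1 = {aa, aaa, ab, abb, bb}
L2 = {aa, aaa, ab, abb, ba}
Checking each string in L1 against L2:
  'aa': in L2? Yes
  'aaa': in L2? Yes
  'ab': in L2? Yes
  'abb': in L2? Yes
  'bb': in L2? No
Intersection = {aa, aaa, ab, abb}
|L1 ∩ L2| = 4

4


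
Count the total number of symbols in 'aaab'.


String: 'aaab'
Counting characters:
  'a' appears 3 time(s)
  'b' appears 1 time(s)
Total length = 3 + 1 = 4

4


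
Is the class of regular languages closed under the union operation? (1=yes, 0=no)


Regular languages are closed under:
- Union (DFA product construction)
- Intersection (DFA product construction)
- Complement (swap accept/reject states)
- Concatenation (NFA construction)
- Kleene star (NFA construction)
union is in this list
Therefore: closed

1


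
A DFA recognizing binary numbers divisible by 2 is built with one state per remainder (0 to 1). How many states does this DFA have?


Divisibility by 2 is tracked via the remainder mod 2: 0, 1, ..., 1
The construction assigns one state to each remainder
Number of remainders = 2

2


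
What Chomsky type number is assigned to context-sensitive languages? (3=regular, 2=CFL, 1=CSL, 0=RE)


Chomsky hierarchy levels:
  Type 3: Regular (DFA/NFA/regex)
  Type 2: Context-free (PDA)
  Type 1: Context-sensitive
  Type 0: Recursively enumerable (TM)
'context-sensitive' corresponds to Type 1

1


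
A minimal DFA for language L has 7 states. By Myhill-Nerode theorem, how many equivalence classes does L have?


Myhill-Nerode theorem:
Number of equivalence classes = number of states in minimal DFA
Minimal DFA states = 7
Therefore equivalence classes = 7

7


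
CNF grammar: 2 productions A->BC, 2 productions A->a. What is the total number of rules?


CNF allows two rule forms:
  A -> BC (binary): 2 rules
  A -> a (terminal): 2 rules
Total = 2 + 2 = 4

4


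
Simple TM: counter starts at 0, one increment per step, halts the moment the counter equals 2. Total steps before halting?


Counter starts at 0. Counting sequence:
  Step 1: counter = 1
  Step 2: counter = 2
Counter reached 2 -> halt
Total steps = 2

2


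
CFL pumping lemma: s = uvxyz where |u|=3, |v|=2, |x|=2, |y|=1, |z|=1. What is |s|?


|s| = |u| + |v| + |x| + |y| + |z|
= 3 + 2 + 2 + 1 + 1
= 5 + 2 + 2
= 7 + 2
= 9

9


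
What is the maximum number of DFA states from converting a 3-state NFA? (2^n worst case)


NFA has 3 states
Subset construction: each DFA state = subset of NFA states
Maximum subsets = 2^3
2^3 = 8

8


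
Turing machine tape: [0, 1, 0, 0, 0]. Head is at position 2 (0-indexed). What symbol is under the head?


Tape: [0, 1, 0, 0, 0]
Positions: 0 1 2 3 4
Values:    0 1 0 0 0
Head at position 2
tape[2] = 0

0


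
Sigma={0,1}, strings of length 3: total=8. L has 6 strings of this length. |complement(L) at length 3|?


Alphabet: {0,1}
String length: 3
Total strings of length 3 = 2^3 = 8
Strings in L = 6
Complement = total - |L|
= 8 - 6
= 2

2


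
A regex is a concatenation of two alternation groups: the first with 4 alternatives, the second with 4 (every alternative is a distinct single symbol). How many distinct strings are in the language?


First group: 4 alternatives
Second group: 4 alternatives
Concatenation: each choice from group 1 pairs with each from group 2
Total = 4 x 4 = 16

16


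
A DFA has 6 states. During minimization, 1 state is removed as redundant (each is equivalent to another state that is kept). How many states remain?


Original DFA: 6 states
Redundant states removed: 1
Minimized states = original - removed
= 6 - 1
= 5

5


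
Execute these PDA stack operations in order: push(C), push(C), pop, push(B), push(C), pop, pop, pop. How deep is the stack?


Tracing stack operations:
  push(C) -> stack = [C], depth=1
  push(C) -> stack = [C,C], depth=2
  pop -> removed C, stack = [C], depth=1
  push(B) -> stack = [C,B], depth=2
  push(C) -> stack = [C,B,C], depth=3
  pop -> removed C, stack = [C,B], depth=2
  pop -> removed B, stack = [C], depth=1
  pop -> removed C, stack = [], depth=0
Final depth = 0

0


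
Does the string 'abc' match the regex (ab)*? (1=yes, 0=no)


Pattern: (ab)*
String: 'abc'
Pattern requires: zero or more repetitions of 'ab'
Length 3 is odd -> cannot be (ab)* -> no match
Result: 0

0


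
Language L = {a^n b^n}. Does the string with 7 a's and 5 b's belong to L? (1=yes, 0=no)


Language requires equal numbers of a's and b's
PDA pushes for each 'a', pops for each 'b'
Number of a's = 7
Number of b's = 5
7 != 5 -> Reject

0


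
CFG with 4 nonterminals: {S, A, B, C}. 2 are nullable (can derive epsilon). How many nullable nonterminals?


Nonterminals: {S, A, B, C}
A nonterminal is nullable if it can derive epsilon
Counting nullable nonterminals: 2
Total nullable = 2

2


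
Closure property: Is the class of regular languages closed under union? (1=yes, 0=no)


Regular languages are closed under all standard operations:
- Union: Yes (product construction)
- Intersection: Yes (product construction)
- Complement: Yes (swap accept/reject)
- Concatenation: Yes (NFA construction)
Operation: union -> Closed

1


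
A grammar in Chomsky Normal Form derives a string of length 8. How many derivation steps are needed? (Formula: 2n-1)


Chomsky Normal Form derivation:
String length n = 8
Each step either:
  - Splits a nonterminal into two (n-1 such steps)
  - Converts a nonterminal to terminal (n such steps)
Total = (n-1) + n = 2n - 1
= 2(8) - 1
= 16 - 1
= 15

15


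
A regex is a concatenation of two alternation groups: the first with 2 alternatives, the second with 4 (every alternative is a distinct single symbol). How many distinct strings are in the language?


First group: 2 alternatives
Second group: 4 alternatives
Concatenation: each choice from group 1 pairs with each from group 2
Total = 2 x 4 = 8

8


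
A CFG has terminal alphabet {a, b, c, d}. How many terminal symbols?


Terminal symbols: a, b, c, d
Counting each: a (#1), b (#2), c (#3), d (#4)
Total = 4

4


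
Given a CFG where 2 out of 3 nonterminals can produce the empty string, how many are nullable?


Nonterminals: {S, A, B}
A nonterminal is nullable if it can derive epsilon
Counting nullable nonterminals: 2
Total nullable = 2

2


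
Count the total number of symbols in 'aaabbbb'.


String: 'aaabbbb'
Counting characters:
  'a' appears 3 time(s)
  'b' appears 4 time(s)
Total length = 3 + 4 = 7

7


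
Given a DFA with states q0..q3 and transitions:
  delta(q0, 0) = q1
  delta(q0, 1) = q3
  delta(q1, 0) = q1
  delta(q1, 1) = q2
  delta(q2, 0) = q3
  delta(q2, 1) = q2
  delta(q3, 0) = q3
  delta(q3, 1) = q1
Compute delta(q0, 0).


Looking up transition function:
delta(q0, 0) in the table
Row: q0, Column: 0
Result: q1

q1


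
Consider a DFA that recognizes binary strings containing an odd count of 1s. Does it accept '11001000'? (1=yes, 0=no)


DFA has 2 states: q_even (start, accept=no) and q_odd
Processing string '11001000' character by character:
  Position 0: read '1', 1-count=1 -> q_odd
  Position 1: read '1', 1-count=2 -> q_even
  Position 2: read '0', 1-count=2 -> q_even (no change)
  Position 3: read '0', 1-count=2 -> q_even (no change)
  Position 4: read '1', 1-count=3 -> q_odd
  Position 5: read '0', 1-count=3 -> q_odd (no change)
  Position 6: read '0', 1-count=3 -> q_odd (no change)
  Position 7: read '0', 1-count=3 -> q_odd (no change)
Final state: q_odd, total 1s = 3 (odd); the DFA requires an odd count -> accept

1


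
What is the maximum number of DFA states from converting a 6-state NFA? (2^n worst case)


NFA has 6 states
Subset construction: each DFA state = subset of NFA states
Maximum subsets = 2^6
2^6 = 64

64


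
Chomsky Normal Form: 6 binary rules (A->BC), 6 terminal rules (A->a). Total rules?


CNF allows two rule forms:
  A -> BC (binary): 6 rules
  A -> a (terminal): 6 rules
Total = 6 + 6 = 12

12


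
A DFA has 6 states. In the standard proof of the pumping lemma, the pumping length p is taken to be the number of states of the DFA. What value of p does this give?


Pumping lemma for regular languages (standard proof):
Take p = |Q|, the number of DFA states.
Any string of length >= |Q| passes through |Q|+1 states while reading its first |Q| symbols,
so by pigeonhole some state repeats, giving the loop that can be pumped.
Here |Q| = 6
Therefore the proof uses p = 6

6


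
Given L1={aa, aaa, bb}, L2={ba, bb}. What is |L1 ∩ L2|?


L1 = {aa, aaa, bb}
L2 = {ba, bb}
Checking each string in L1 against L2:
  'aa': in L2? No
  'aaa': in L2? No
  'bb': in L2? Yes
Intersection = {bb}
|L1 ∩ L2| = 1

1


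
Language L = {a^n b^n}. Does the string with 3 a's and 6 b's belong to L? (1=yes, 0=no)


Language requires equal numbers of a's and b's
PDA pushes for each 'a', pops for each 'b'
Number of a's = 3
Number of b's = 6
3 != 6 -> Reject

0


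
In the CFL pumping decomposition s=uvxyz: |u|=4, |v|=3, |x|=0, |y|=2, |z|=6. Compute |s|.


|s| = |u| + |v| + |x| + |y| + |z|
= 4 + 3 + 0 + 2 + 6
= 7 + 0 + 8
= 7 + 8
= 15

15


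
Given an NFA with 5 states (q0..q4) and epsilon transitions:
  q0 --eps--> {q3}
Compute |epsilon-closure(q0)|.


Starting from q0
Initialize closure = {q0}
Follow epsilon from q0 -> add q3
Final closure: {q0, q3}
Size = 2

2


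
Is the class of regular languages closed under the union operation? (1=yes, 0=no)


Regular languages are closed under:
- Union (DFA product construction)
- Intersection (DFA product construction)
- Complement (swap accept/reject states)
- Concatenation (NFA construction)
- Kleene star (NFA construction)
union is in this list
Therefore: closed

1


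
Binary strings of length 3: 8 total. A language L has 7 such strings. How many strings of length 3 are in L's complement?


Alphabet: {0,1}
String length: 3
Total strings of length 3 = 2^3 = 8
Strings in L = 7
Complement = total - |L|
= 8 - 7
= 1

1


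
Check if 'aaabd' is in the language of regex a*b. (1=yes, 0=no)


Pattern: a*b
String: 'aaabd'
Pattern requires: zero or more 'a's followed by exactly one 'b'
Found 3 leading 'a's
Remaining: 'bd'
Remaining is not 'b' -> no match
Result: 0

0


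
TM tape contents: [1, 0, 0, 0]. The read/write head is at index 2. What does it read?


Tape: [1, 0, 0, 0]
Positions: 0 1 2 3
Values:    1 0 0 0
Head at position 2
tape[2] = 0

0


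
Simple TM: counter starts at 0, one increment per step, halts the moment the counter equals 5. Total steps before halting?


Counter starts at 0. Counting sequence:
  Step 1: counter = 1
  Step 2: counter = 2
  Step 3: counter = 3
  Step 4: counter = 4
  Step 5: counter = 5
Counter reached 5 -> halt
Total steps = 5

5


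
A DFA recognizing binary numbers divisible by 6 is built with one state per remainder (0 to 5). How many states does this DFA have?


Divisibility by 6 is tracked via the remainder mod 6: 0, 1, ..., 5
The construction assigns one state to each remainder
Number of remainders = 6

6


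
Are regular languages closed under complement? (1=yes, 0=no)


Regular languages are closed under all standard operations:
- Union: Yes (product construction)
- Intersection: Yes (product construction)
- Complement: Yes (swap accept/reject)
- Concatenation: Yes (NFA construction)
Operation: complement -> Closed

1


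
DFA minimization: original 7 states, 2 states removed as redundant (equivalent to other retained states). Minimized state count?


Original DFA: 7 states
Redundant states removed: 2
Minimized states = original - removed
= 7 - 2
= 5

5


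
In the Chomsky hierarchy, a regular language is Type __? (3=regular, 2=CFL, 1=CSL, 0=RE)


Chomsky hierarchy levels:
  Type 3: Regular (DFA/NFA/regex)
  Type 2: Context-free (PDA)
  Type 1: Context-sensitive
  Type 0: Recursively enumerable (TM)
'regular' corresponds to Type 3

3


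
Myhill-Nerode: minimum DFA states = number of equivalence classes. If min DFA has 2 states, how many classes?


Myhill-Nerode theorem:
Number of equivalence classes = number of states in minimal DFA
Minimal DFA states = 2
Therefore equivalence classes = 2

2


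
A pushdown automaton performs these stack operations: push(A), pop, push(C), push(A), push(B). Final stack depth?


Tracing stack operations:
  push(A) -> stack = [A], depth=1
  pop -> removed A, stack = [], depth=0
  push(C) -> stack = [C], depth=1
  push(A) -> stack = [C,A], depth=2
  push(B) -> stack = [C,A,B], depth=3
Final depth = 3

3


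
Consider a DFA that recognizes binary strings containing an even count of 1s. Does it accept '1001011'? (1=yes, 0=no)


DFA has 2 states: q_even (start, accept=yes) and q_odd
Processing string '1001011' character by character:
  Position 0: read '1', 1-count=1 -> q_odd
  Position 1: read '0', 1-count=1 -> q_odd (no change)
  Position 2: read '0', 1-count=1 -> q_odd (no change)
  Position 3: read '1', 1-count=2 -> q_even
  Position 4: read '0', 1-count=2 -> q_even (no change)
  Position 5: read '1', 1-count=3 -> q_odd
  Position 6: read '1', 1-count=4 -> q_even
Final state: q_even, total 1s = 4 (even); the DFA requires an even count -> accept

1


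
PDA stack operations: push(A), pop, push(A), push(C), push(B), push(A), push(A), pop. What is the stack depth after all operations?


Tracing stack operations:
  push(A) -> stack = [A], depth=1
  pop -> removed A, stack = [], depth=0
  push(A) -> stack = [A], depth=1
  push(C) -> stack = [A,C], depth=2
  push(B) -> stack = [A,C,B], depth=3
  push(A) -> stack = [A,C,B,A], depth=4
  push(A) -> stack = [A,C,B,A,A], depth=5
  pop -> removed A, stack = [A,C,B,A], depth=4
Final depth = 4

4


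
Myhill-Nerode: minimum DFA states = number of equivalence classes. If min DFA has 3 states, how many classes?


Myhill-Nerode theorem:
Number of equivalence classes = number of states in minimal DFA
Minimal DFA states = 3
Therefore equivalence classes = 3

3


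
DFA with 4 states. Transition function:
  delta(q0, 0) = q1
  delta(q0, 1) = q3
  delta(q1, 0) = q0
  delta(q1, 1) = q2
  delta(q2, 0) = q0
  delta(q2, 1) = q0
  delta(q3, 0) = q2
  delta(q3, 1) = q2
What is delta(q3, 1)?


Looking up transition function:
delta(q3, 1) in the table
Row: q3, Column: 1
Result: q2

q2


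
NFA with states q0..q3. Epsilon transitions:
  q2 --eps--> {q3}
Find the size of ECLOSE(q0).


Starting from q0
Initialize closure = {q0}
q0 has no outgoing epsilon transitions -> nothing to add
Final closure: {q0}
Size = 1

1


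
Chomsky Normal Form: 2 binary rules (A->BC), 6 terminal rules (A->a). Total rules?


CNF allows two rule forms:
  A -> BC (binary): 2 rules
  A -> a (terminal): 6 rules
Total = 2 + 6 = 8

8


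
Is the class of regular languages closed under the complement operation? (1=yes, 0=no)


Regular languages are closed under:
- Union (DFA product construction)
- Intersection (DFA product construction)
- Complement (swap accept/reject states)
- Concatenation (NFA construction)
- Kleene star (NFA construction)
complement is in this list
Therefore: closed

1


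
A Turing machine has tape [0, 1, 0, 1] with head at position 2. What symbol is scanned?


Tape: [0, 1, 0, 1]
Positions: 0 1 2 3
Values:    0 1 0 1
Head at position 2
tape[2] = 0

0


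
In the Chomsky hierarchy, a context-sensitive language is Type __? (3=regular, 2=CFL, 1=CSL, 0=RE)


Chomsky hierarchy levels:
  Type 3: Regular (DFA/NFA/regex)
  Type 2: Context-free (PDA)
  Type 1: Context-sensitive
  Type 0: Recursively enumerable (TM)
'context-sensitive' corresponds to Type 1

1


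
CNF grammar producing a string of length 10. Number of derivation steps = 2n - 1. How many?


Chomsky Normal Form derivation:
String length n = 10
Each step either:
  - Splits a nonterminal into two (n-1 such steps)
  - Converts a nonterminal to terminal (n such steps)
Total = (n-1) + n = 2n - 1
= 2(10) - 1
= 20 - 1
= 19

19


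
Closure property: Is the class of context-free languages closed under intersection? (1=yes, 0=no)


CFL closure properties:
  Closed under: union, concatenation, Kleene star
  NOT closed under: intersection, complement
Operation 'intersection' is in not-closed list -> No (not closed)

0


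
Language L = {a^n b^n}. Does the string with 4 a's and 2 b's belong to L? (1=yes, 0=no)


Language requires equal numbers of a's and b's
PDA pushes for each 'a', pops for each 'b'
Number of a's = 4
Number of b's = 2
4 != 2 -> Reject

0


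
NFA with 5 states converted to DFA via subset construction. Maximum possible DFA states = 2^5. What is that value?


NFA has 5 states
Subset construction: each DFA state = subset of NFA states
Maximum subsets = 2^5
2^5 = 32

32


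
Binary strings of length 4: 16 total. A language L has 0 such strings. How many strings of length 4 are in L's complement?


Alphabet: {0,1}
String length: 4
Total strings of length 4 = 2^4 = 16
Strings in L = 0
Complement = total - |L|
= 16 - 0
= 16

16


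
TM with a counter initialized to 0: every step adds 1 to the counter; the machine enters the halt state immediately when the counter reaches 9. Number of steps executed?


Counter starts at 0. Counting sequence:
  Step 1: counter = 1
  Step 2: counter = 2
  Step 3: counter = 3
  Step 4: counter = 4
  Step 5: counter = 5
  Step 6: counter = 6
  ...
  Step 9: counter = 9
Counter reached 9 -> halt
Total steps = 9

9


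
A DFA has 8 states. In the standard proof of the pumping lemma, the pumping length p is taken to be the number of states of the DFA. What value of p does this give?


Pumping lemma for regular languages (standard proof):
Take p = |Q|, the number of DFA states.
Any string of length >= |Q| passes through |Q|+1 states while reading its first |Q| symbols,
so by pigeonhole some state repeats, giving the loop that can be pumped.
Here |Q| = 8
Therefore the proof uses p = 8

8


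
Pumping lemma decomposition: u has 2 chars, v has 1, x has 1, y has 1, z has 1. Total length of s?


|s| = |u| + |v| + |x| + |y| + |z|
= 2 + 1 + 1 + 1 + 1
= 3 + 1 + 2
= 4 + 2
= 6

6
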